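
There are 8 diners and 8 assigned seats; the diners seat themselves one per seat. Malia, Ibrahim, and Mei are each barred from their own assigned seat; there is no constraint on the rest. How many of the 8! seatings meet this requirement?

27240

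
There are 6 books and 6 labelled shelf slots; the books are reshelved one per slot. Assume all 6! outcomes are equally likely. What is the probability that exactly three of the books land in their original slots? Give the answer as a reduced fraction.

1/18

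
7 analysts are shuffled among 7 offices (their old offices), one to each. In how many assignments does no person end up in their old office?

The number of derangements of 7 is !7 = Σ_{k=0}^{7} (-1)^k·7!/k!
= 7! - 7!/1! + 7!/2! - 7!/3! + 7!/4! - 7!/5! + 7!/6! - 7!/7!
= 5040 - 5040 + 2520 - 840 + 210 - 42 + 7 - 1
= 1854

1854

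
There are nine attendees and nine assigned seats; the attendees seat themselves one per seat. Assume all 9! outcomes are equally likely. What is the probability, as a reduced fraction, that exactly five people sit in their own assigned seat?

Favorable outcomes: C(9,5)·!4 = 126·9 = 1134.
Total outcomes: 9! = 362880.
Probability = 1134/362880 = 1/320.

1/320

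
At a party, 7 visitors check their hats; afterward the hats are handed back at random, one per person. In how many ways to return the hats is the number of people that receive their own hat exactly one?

1855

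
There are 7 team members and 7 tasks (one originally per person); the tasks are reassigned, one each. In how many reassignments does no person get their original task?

1854

!7 is the nearest integer to 7!/e.
7! = 5040, and 5040/e ≈ 1854.11, so !7 = 1854.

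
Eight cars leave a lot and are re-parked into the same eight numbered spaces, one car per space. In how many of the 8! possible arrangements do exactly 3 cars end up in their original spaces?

2464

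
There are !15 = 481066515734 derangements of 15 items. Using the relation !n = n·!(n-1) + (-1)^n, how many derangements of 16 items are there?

!16 = 16·481066515734 + 1 = 7697064251745.

7697064251745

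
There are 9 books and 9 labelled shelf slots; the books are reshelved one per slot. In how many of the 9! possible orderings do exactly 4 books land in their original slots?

5544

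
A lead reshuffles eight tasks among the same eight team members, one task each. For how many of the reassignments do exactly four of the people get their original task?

630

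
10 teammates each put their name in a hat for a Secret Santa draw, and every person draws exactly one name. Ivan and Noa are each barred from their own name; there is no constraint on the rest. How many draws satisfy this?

2943360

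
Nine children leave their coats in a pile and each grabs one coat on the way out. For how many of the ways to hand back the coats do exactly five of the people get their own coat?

1134

Choose which 5 of the 9 are fixed: C(9,5) = 126.
The remaining 4 must be deranged: !4 = 9.
Total: 126 × 9 = 1134.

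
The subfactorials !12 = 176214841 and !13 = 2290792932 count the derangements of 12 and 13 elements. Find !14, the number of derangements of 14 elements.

32071101049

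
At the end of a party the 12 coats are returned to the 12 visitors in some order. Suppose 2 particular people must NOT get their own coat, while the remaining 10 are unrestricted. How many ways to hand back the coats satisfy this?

402796800

Inclusion-exclusion on the 2 forbidden self-matches:
Σ_{j=0}^{2} (-1)^j C(2,j)(12-j)!
= C(2,0)·12! - C(2,1)·11! + C(2,2)·10!
= 479001600 - 79833600 + 3628800
= 402796800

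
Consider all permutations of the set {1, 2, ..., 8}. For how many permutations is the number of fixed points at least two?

10655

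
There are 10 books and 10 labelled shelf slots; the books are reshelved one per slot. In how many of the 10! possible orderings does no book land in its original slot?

The subfactorial !10 = [10!/e] (nearest integer).
10! = 3628800, and 3628800/e ≈ 1334960.92, so !10 = 1334961.

1334961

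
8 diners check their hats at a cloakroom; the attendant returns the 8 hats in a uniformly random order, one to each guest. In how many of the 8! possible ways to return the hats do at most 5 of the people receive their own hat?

Sum C(8,i)·!(8-i) for i = 0..5:
  i=0: C(8,0)·!8 = 1·14833 = 14833
  i=1: C(8,1)·!7 = 8·1854 = 14832
  i=2: C(8,2)·!6 = 28·265 = 7420
  i=3: C(8,3)·!5 = 56·44 = 2464
  i=4: C(8,4)·!4 = 70·9 = 630
  i=5: C(8,5)·!3 = 56·2 = 112
Total = 40291.

40291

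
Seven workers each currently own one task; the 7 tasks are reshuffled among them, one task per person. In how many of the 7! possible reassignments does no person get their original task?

By inclusion-exclusion, !7 = Σ (-1)^k · 7!/k! for k=0..7
= 7! - 7!/1! + 7!/2! - 7!/3! + 7!/4! - 7!/5! + 7!/6! - 7!/7!
= 5040 - 5040 + 2520 - 840 + 210 - 42 + 7 - 1
= 1854

1854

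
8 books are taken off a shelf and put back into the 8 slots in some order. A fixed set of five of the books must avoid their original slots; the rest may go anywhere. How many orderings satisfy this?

Inclusion-exclusion on the 5 forbidden self-matches:
Σ_{j=0}^{5} (-1)^j C(5,j)(8-j)!
= C(5,0)·8! - C(5,1)·7! + C(5,2)·6! - C(5,3)·5! + C(5,4)·4! - C(5,5)·3!
= 40320 - 25200 + 7200 - 1200 + 120 - 6
= 21234

21234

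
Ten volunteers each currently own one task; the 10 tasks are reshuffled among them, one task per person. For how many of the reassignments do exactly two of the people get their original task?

667485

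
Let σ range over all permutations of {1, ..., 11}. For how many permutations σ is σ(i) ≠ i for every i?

14684570

Recurrence: !11 = 10·(!10 + !9).
!11 = 10·(1334961 + 133496) = 10·1468457 = 14684570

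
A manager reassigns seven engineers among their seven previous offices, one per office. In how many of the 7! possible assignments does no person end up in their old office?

The subfactorial !7 = [7!/e] (nearest integer).
7! = 5040, and 5040/e ≈ 1854.11, so !7 = 1854.

1854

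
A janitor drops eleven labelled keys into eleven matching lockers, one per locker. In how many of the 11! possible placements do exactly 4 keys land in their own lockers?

Pick the 4 fixed positions: C(11,4) = 330 ways.
The remaining 7 must be deranged: !7 = 1854.
Total: 330 × 1854 = 611820.

611820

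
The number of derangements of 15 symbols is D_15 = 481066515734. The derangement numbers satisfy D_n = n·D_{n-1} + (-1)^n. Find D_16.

7697064251745

D_16 = 16·481066515734 + 1 = 7697064251745.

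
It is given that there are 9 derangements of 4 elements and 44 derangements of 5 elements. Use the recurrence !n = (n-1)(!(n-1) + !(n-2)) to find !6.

!6 = (6-1)·(!5 + !4) = 5·(44 + 9) = 5·53 = 265.

265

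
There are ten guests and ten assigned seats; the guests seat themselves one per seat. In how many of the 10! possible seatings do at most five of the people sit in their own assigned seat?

3626624

# with exactly i fixed is C(10,i)·!(10-i); sum over i=0..5:
  i=0: C(10,0)·!10 = 1·1334961 = 1334961
  i=1: C(10,1)·!9 = 10·133496 = 1334960
  i=2: C(10,2)·!8 = 45·14833 = 667485
  i=3: C(10,3)·!7 = 120·1854 = 222480
  i=4: C(10,4)·!6 = 210·265 = 55650
  i=5: C(10,5)·!5 = 252·44 = 11088
Total = 3626624.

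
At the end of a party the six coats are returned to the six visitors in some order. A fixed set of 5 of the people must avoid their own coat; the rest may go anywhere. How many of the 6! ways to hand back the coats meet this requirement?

309

Inclusion-exclusion on the 5 forbidden self-matches:
Σ_{j=0}^{5} (-1)^j C(5,j)(6-j)!
= C(5,0)·6! - C(5,1)·5! + C(5,2)·4! - C(5,3)·3! + C(5,4)·2! - C(5,5)·1!
= 720 - 600 + 240 - 60 + 10 - 1
= 309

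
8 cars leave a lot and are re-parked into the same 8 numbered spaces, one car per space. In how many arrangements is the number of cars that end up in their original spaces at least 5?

141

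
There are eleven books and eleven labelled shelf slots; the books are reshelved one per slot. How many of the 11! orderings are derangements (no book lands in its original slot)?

14684570

By inclusion-exclusion, !11 = Σ (-1)^k · 11!/k! for k=0..11
= 11! - 11!/1! + 11!/2! - 11!/3! + 11!/4! - 11!/5! + 11!/6! - 11!/7! + 11!/8! - 11!/9! + 11!/10! - 11!/11!
= 39916800 - 39916800 + 19958400 - 6652800 + 1663200 - 332640 + 55440 - 7920 + 990 - 110 + 11 - 1
= 14684570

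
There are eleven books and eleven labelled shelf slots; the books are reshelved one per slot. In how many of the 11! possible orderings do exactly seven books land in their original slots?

Pick the 7 fixed positions: C(11,7) = 330 ways.
The remaining 4 must be deranged: !4 = 9.
Total: 330 × 9 = 2970.

2970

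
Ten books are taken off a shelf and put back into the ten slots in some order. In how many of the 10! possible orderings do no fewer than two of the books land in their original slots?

Sum C(10,i)·!(10-i) for i = 2..10:
  i=2: C(10,2)·!8 = 45·14833 = 667485
  i=3: C(10,3)·!7 = 120·1854 = 222480
  i=4: C(10,4)·!6 = 210·265 = 55650
  i=5: C(10,5)·!5 = 252·44 = 11088
  i=6: C(10,6)·!4 = 210·9 = 1890
  i=7: C(10,7)·!3 = 120·2 = 240
  i=8: C(10,8)·!2 = 45·1 = 45
  i=9: C(10,9)·!1 = 10·0 = 0
  i=10: C(10,10)·!0 = 1·1 = 1
Total = 958879.

958879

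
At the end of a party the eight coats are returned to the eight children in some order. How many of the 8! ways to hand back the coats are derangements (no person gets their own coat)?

Use !n = (n-1)(!(n-1) + !(n-2)).
!8 = 7·(1854 + 265) = 7·2119 = 14833

14833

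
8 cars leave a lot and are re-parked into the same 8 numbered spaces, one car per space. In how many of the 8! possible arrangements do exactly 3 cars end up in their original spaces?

2464

Pick the 3 fixed positions: C(8,3) = 56 ways.
The other 5 form a derangement: !5 = 44.
Total: 56 × 44 = 2464.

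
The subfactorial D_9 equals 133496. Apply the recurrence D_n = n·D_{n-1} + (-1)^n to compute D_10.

1334961

D_10 = 10·133496 + 1 = 1334961.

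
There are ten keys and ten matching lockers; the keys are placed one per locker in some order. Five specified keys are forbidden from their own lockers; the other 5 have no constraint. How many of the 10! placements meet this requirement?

2170680

Let A_j be the event that the j-th constrained one is fixed. By inclusion-exclusion over the 5 events:
Σ_{j=0}^{5} (-1)^j C(5,j)(10-j)!
= C(5,0)·10! - C(5,1)·9! + C(5,2)·8! - C(5,3)·7! + C(5,4)·6! - C(5,5)·5!
= 3628800 - 1814400 + 403200 - 50400 + 3600 - 120
= 2170680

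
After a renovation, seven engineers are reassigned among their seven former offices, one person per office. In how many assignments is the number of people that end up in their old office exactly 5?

Choose which 5 of the 7 are fixed: C(7,5) = 21.
The remaining 2 must be deranged: !2 = 1.
Total: 21 × 1 = 21.

21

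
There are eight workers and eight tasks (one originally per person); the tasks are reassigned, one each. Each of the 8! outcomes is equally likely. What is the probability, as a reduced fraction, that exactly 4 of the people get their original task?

Favorable outcomes: C(8,4)·!4 = 70·9 = 630.
Total outcomes: 8! = 40320.
Probability = 630/40320 = 1/64.

1/64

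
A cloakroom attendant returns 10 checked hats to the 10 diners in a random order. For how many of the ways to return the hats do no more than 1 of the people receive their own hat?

Sum C(10,i)·!(10-i) for i = 0..1:
  i=0: C(10,0)·!10 = 1·1334961 = 1334961
  i=1: C(10,1)·!9 = 10·133496 = 1334960
Total = 2669921.

2669921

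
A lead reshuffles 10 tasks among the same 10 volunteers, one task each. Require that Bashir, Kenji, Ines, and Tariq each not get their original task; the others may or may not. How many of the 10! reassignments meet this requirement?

Inclusion-exclusion on the 4 forbidden self-matches:
Σ_{j=0}^{4} (-1)^j C(4,j)(10-j)!
= C(4,0)·10! - C(4,1)·9! + C(4,2)·8! - C(4,3)·7! + C(4,4)·6!
= 3628800 - 1451520 + 241920 - 20160 + 720
= 2399760

2399760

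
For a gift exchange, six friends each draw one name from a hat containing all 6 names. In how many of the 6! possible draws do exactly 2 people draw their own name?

Pick the 2 fixed positions: C(6,2) = 15 ways.
The other 4 form a derangement: !4 = 9.
Total: 15 × 9 = 135.

135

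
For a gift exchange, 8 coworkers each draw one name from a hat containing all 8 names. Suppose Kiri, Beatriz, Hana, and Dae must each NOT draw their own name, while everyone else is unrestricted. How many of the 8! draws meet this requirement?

24024

Inclusion-exclusion on the 4 forbidden self-matches:
Σ_{j=0}^{4} (-1)^j C(4,j)(8-j)!
= C(4,0)·8! - C(4,1)·7! + C(4,2)·6! - C(4,3)·5! + C(4,4)·4!
= 40320 - 20160 + 4320 - 480 + 24
= 24024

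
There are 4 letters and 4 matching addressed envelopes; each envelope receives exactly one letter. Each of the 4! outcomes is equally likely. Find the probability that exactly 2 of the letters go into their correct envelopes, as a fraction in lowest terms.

1/4

Favorable outcomes: C(4,2)·!2 = 6·1 = 6.
Total outcomes: 4! = 24.
Probability = 6/24 = 1/4.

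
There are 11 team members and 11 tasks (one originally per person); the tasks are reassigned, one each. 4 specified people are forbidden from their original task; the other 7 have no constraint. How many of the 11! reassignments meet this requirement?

27422640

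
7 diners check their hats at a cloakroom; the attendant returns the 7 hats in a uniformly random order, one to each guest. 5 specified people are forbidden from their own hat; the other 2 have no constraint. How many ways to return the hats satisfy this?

2428

Let A_j be the event that the j-th constrained one is fixed. By inclusion-exclusion over the 5 events:
Σ_{j=0}^{5} (-1)^j C(5,j)(7-j)!
= C(5,0)·7! - C(5,1)·6! + C(5,2)·5! - C(5,3)·4! + C(5,4)·3! - C(5,5)·2!
= 5040 - 3600 + 1200 - 240 + 30 - 2
= 2428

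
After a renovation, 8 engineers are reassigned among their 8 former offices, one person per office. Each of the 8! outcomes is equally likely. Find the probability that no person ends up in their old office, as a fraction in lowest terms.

2119/5760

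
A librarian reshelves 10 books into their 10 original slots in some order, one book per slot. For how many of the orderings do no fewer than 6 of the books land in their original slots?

2176

# with exactly i fixed is C(10,i)·!(10-i); sum over i=6..10:
  i=6: C(10,6)·!4 = 210·9 = 1890
  i=7: C(10,7)·!3 = 120·2 = 240
  i=8: C(10,8)·!2 = 45·1 = 45
  i=9: C(10,9)·!1 = 10·0 = 0
  i=10: C(10,10)·!0 = 1·1 = 1
Total = 2176.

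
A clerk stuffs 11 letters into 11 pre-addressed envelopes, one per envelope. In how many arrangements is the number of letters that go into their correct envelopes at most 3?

39158866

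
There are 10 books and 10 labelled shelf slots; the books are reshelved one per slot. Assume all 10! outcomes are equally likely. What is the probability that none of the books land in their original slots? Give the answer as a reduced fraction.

16481/44800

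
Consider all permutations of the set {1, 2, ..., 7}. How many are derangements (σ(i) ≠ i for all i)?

1854

Use !n = (n-1)(!(n-1) + !(n-2)).
!7 = 6·(265 + 44) = 6·309 = 1854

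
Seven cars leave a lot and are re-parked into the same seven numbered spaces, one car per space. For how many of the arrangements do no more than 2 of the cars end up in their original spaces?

Sum C(7,i)·!(7-i) for i = 0..2:
  i=0: C(7,0)·!7 = 1·1854 = 1854
  i=1: C(7,1)·!6 = 7·265 = 1855
  i=2: C(7,2)·!5 = 21·44 = 924
Total = 4633.

4633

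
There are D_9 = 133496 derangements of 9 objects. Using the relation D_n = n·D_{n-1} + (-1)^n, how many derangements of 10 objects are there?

1334961

D_10 = 10·133496 + 1 = 1334961.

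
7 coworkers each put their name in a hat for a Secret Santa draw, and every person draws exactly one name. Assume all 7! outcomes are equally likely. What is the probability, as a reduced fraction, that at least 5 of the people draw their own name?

Favorable outcomes: Σ_{i≥5} C(7,i)·!(7-i) = 21·1 + 7·0 + 1·1 = 22.
Total outcomes: 7! = 5040.
Probability = 22/5040 = 11/2520.

11/2520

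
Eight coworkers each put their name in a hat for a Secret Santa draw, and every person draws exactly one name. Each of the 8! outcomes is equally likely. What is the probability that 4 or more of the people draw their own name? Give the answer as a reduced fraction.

257/13440

Favorable outcomes: Σ_{i≥4} C(8,i)·!(8-i) = 70·9 + 56·2 + 28·1 + 8·0 + 1·1 = 771.
Total outcomes: 8! = 40320.
Probability = 771/40320 = 257/13440.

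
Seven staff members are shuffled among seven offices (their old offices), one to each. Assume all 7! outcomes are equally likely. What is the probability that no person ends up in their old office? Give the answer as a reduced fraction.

Favorable outcomes: !7 = 1854.
Total outcomes: 7! = 5040.
Probability = 1854/5040 = 103/280.

103/280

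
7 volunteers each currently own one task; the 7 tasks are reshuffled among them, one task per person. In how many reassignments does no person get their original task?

1854

Recurrence: !7 = 6·(!6 + !5).
!7 = 6·(265 + 44) = 6·309 = 1854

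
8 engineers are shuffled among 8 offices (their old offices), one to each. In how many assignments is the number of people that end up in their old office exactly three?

2464

Choose which 3 of the 8 are fixed: C(8,3) = 56.
The remaining 5 must be deranged: !5 = 44.
Total: 56 × 44 = 2464.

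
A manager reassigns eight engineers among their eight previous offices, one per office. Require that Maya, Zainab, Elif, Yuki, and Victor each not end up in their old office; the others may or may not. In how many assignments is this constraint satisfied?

21234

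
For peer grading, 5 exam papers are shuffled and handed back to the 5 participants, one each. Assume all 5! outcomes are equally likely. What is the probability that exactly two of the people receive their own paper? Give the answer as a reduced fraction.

1/6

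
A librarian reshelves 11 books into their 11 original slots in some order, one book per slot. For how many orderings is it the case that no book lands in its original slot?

Recurrence: !11 = 10·(!10 + !9).
!11 = 10·(1334961 + 133496) = 10·1468457 = 14684570

14684570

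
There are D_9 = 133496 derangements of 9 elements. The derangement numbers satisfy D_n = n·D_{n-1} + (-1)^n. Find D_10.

D_10 = 10·133496 + 1 = 1334961.

1334961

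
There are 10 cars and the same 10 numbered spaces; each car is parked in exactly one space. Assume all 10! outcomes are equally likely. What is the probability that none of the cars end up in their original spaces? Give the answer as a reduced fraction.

16481/44800

Favorable outcomes: !10 = 1334961.
Total outcomes: 10! = 3628800.
Probability = 1334961/3628800 = 16481/44800.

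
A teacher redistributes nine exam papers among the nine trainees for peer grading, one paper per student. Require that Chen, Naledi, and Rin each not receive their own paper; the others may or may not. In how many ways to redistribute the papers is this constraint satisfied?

256320

Let A_j be the event that the j-th constrained one is fixed. By inclusion-exclusion over the 3 events:
Σ_{j=0}^{3} (-1)^j C(3,j)(9-j)!
= C(3,0)·9! - C(3,1)·8! + C(3,2)·7! - C(3,3)·6!
= 362880 - 120960 + 15120 - 720
= 256320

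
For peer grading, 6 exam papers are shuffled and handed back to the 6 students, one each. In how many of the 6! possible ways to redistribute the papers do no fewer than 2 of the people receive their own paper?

191

# with exactly i fixed is C(6,i)·!(6-i); sum over i=2..6:
  i=2: C(6,2)·!4 = 15·9 = 135
  i=3: C(6,3)·!3 = 20·2 = 40
  i=4: C(6,4)·!2 = 15·1 = 15
  i=5: C(6,5)·!1 = 6·0 = 0
  i=6: C(6,6)·!0 = 1·1 = 1
Total = 191.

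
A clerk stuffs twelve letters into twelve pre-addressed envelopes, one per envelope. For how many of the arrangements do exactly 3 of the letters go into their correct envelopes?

Choose which 3 of the 12 are fixed: C(12,3) = 220.
The other 9 form a derangement: !9 = 133496.
Total: 220 × 133496 = 29369120.

29369120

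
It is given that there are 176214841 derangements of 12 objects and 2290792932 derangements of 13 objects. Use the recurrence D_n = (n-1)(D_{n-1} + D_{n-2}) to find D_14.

D_14 = (14-1)·(D_13 + D_12) = 13·(2290792932 + 176214841) = 13·2467007773 = 32071101049.

32071101049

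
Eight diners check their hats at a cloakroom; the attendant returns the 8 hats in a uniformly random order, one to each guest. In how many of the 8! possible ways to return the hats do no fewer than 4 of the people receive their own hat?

Sum C(8,i)·!(8-i) for i = 4..8:
  i=4: C(8,4)·!4 = 70·9 = 630
  i=5: C(8,5)·!3 = 56·2 = 112
  i=6: C(8,6)·!2 = 28·1 = 28
  i=7: C(8,7)·!1 = 8·0 = 0
  i=8: C(8,8)·!0 = 1·1 = 1
Total = 771.

771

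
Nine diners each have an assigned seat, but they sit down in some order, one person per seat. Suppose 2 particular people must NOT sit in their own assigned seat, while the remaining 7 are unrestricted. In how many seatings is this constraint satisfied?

287280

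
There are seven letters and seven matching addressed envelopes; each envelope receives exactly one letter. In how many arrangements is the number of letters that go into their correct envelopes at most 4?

5018

Sum C(7,i)·!(7-i) for i = 0..4:
  i=0: C(7,0)·!7 = 1·1854 = 1854
  i=1: C(7,1)·!6 = 7·265 = 1855
  i=2: C(7,2)·!5 = 21·44 = 924
  i=3: C(7,3)·!4 = 35·9 = 315
  i=4: C(7,4)·!3 = 35·2 = 70
Total = 5018.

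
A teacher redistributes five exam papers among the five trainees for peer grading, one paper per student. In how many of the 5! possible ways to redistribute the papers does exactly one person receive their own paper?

45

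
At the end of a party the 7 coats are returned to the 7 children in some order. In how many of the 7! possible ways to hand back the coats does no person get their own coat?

!7 is the nearest integer to 7!/e.
7! = 5040, and 5040/e ≈ 1854.11, so !7 = 1854.

1854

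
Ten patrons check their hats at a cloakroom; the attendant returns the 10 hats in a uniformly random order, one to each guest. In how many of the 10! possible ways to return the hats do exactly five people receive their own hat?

11088

Pick the 5 fixed positions: C(10,5) = 252 ways.
The remaining 5 must be deranged: !5 = 44.
Total: 252 × 44 = 11088.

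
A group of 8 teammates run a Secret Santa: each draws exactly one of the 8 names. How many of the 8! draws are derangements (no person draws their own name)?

The subfactorial !8 = [8!/e] (nearest integer).
8! = 40320, and 40320/e ≈ 14832.90, so !8 = 14833.

14833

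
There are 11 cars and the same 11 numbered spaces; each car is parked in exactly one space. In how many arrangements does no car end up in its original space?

14684570

By inclusion-exclusion, !11 = Σ (-1)^k · 11!/k! for k=0..11
= 11! - 11!/1! + 11!/2! - 11!/3! + 11!/4! - 11!/5! + 11!/6! - 11!/7! + 11!/8! - 11!/9! + 11!/10! - 11!/11!
= 39916800 - 39916800 + 19958400 - 6652800 + 1663200 - 332640 + 55440 - 7920 + 990 - 110 + 11 - 1
= 14684570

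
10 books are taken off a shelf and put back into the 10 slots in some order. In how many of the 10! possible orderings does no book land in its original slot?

1334961

The subfactorial !10 = [10!/e] (nearest integer).
10! = 3628800, and 3628800/e ≈ 1334960.92, so !10 = 1334961.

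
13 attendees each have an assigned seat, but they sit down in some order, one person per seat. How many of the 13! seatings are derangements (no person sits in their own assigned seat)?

2290792932

Recurrence: !13 = 12·(!12 + !11).
!13 = 12·(176214841 + 14684570) = 12·190899411 = 2290792932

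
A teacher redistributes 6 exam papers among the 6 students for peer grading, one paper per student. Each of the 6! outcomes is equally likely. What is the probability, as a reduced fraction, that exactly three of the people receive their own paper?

1/18

Favorable outcomes: C(6,3)·!3 = 20·2 = 40.
Total outcomes: 6! = 720.
Probability = 40/720 = 1/18.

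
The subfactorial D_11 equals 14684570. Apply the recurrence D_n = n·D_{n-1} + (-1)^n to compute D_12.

176214841

D_12 = 12·14684570 + 1 = 176214841.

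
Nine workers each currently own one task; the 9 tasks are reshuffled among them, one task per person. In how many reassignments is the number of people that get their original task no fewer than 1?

# with exactly i fixed is C(9,i)·!(9-i); sum over i=1..9:
  i=1: C(9,1)·!8 = 9·14833 = 133497
  i=2: C(9,2)·!7 = 36·1854 = 66744
  i=3: C(9,3)·!6 = 84·265 = 22260
  i=4: C(9,4)·!5 = 126·44 = 5544
  i=5: C(9,5)·!4 = 126·9 = 1134
  i=6: C(9,6)·!3 = 84·2 = 168
  i=7: C(9,7)·!2 = 36·1 = 36
  i=8: C(9,8)·!1 = 9·0 = 0
  i=9: C(9,9)·!0 = 1·1 = 1
Total = 229384.

229384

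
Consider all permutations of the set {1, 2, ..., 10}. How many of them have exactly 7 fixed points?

Pick the 7 fixed positions: C(10,7) = 120 ways.
The other 3 form a derangement: !3 = 2.
Total: 120 × 2 = 240.

240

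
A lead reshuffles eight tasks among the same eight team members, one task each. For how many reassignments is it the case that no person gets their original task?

By inclusion-exclusion, !8 = Σ (-1)^k · 8!/k! for k=0..8
= 8! - 8!/1! + 8!/2! - 8!/3! + 8!/4! - 8!/5! + 8!/6! - 8!/7! + 8!/8!
= 40320 - 40320 + 20160 - 6720 + 1680 - 336 + 56 - 8 + 1
= 14833

14833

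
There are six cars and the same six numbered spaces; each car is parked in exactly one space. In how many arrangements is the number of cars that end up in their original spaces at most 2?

Sum C(6,i)·!(6-i) for i = 0..2:
  i=0: C(6,0)·!6 = 1·265 = 265
  i=1: C(6,1)·!5 = 6·44 = 264
  i=2: C(6,2)·!4 = 15·9 = 135
Total = 664.

664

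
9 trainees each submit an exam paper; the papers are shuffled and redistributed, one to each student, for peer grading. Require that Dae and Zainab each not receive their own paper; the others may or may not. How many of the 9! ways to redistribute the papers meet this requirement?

287280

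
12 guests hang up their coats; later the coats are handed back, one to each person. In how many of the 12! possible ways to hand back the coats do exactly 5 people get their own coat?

1468368

Choose which 5 of the 12 are fixed: C(12,5) = 792.
The other 7 form a derangement: !7 = 1854.
Total: 792 × 1854 = 1468368.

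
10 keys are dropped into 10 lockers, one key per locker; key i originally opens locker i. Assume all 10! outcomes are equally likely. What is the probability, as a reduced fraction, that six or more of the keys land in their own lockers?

Favorable outcomes: Σ_{i≥6} C(10,i)·!(10-i) = 210·9 + 120·2 + 45·1 + 10·0 + 1·1 = 2176.
Total outcomes: 10! = 3628800.
Probability = 2176/3628800 = 17/28350.

17/28350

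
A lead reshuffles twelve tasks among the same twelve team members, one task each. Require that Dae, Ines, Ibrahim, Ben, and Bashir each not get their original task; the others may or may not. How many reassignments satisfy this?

312273360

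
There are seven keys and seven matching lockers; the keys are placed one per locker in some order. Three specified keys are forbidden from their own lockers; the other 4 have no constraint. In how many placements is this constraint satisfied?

Let A_j be the event that the j-th constrained one is fixed. By inclusion-exclusion over the 3 events:
Σ_{j=0}^{3} (-1)^j C(3,j)(7-j)!
= C(3,0)·7! - C(3,1)·6! + C(3,2)·5! - C(3,3)·4!
= 5040 - 2160 + 360 - 24
= 3216

3216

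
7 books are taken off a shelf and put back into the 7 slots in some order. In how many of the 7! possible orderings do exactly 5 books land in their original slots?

21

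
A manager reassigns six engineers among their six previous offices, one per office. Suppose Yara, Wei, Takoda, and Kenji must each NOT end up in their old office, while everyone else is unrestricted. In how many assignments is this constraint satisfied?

Let A_j be the event that the j-th constrained one is fixed. By inclusion-exclusion over the 4 events:
Σ_{j=0}^{4} (-1)^j C(4,j)(6-j)!
= C(4,0)·6! - C(4,1)·5! + C(4,2)·4! - C(4,3)·3! + C(4,4)·2!
= 720 - 480 + 144 - 24 + 2
= 362

362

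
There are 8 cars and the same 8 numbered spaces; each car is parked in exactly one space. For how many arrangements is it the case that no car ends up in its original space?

14833

!8 = 8! · Σ_{k=0}^{8} (-1)^k/k!
= 8! - 8!/1! + 8!/2! - 8!/3! + 8!/4! - 8!/5! + 8!/6! - 8!/7! + 8!/8!
= 40320 - 40320 + 20160 - 6720 + 1680 - 336 + 56 - 8 + 1
= 14833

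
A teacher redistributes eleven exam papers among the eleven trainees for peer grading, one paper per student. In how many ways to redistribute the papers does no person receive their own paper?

The subfactorial !11 = [11!/e] (nearest integer).
11! = 39916800, and 39916800/e ≈ 14684570.08, so !11 = 14684570.

14684570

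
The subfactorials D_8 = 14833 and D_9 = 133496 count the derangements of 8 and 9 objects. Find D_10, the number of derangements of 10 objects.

1334961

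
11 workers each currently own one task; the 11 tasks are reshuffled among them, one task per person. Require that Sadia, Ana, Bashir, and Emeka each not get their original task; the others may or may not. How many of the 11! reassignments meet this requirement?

27422640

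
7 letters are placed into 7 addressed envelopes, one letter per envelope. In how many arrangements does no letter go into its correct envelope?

!7 = 7! · Σ_{k=0}^{7} (-1)^k/k!
= 7! - 7!/1! + 7!/2! - 7!/3! + 7!/4! - 7!/5! + 7!/6! - 7!/7!
= 5040 - 5040 + 2520 - 840 + 210 - 42 + 7 - 1
= 1854

1854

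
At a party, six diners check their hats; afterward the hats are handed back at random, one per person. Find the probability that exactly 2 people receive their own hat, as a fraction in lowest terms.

3/16

Favorable outcomes: C(6,2)·!4 = 15·9 = 135.
Total outcomes: 6! = 720.
Probability = 135/720 = 3/16.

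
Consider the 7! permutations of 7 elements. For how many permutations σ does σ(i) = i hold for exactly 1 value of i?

1855

Choose which one of the 7 is fixed: C(7,1) = 7.
The other 6 form a derangement: !6 = 265.
Total: 7 × 265 = 1855.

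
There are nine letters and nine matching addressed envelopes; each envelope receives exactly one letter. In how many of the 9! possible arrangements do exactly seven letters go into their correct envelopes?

Choose which 7 of the 9 are fixed: C(9,7) = 36.
The other 2 form a derangement: !2 = 1.
Total: 36 × 1 = 36.

36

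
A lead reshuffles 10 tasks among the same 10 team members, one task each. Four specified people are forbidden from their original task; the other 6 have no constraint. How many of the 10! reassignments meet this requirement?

2399760

Let A_j be the event that the j-th constrained one is fixed. By inclusion-exclusion over the 4 events:
Σ_{j=0}^{4} (-1)^j C(4,j)(10-j)!
= C(4,0)·10! - C(4,1)·9! + C(4,2)·8! - C(4,3)·7! + C(4,4)·6!
= 3628800 - 1451520 + 241920 - 20160 + 720
= 2399760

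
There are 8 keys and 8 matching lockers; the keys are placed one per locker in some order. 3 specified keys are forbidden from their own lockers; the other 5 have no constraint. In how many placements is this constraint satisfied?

27240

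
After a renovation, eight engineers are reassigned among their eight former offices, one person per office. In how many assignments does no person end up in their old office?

14833

The number of derangements of 8 is !8 = Σ_{k=0}^{8} (-1)^k·8!/k!
= 8! - 8!/1! + 8!/2! - 8!/3! + 8!/4! - 8!/5! + 8!/6! - 8!/7! + 8!/8!
= 40320 - 40320 + 20160 - 6720 + 1680 - 336 + 56 - 8 + 1
= 14833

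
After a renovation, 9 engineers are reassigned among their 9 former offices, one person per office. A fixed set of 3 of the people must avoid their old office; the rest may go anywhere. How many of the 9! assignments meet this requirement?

256320

Let A_j be the event that the j-th constrained one is fixed. By inclusion-exclusion over the 3 events:
Σ_{j=0}^{3} (-1)^j C(3,j)(9-j)!
= C(3,0)·9! - C(3,1)·8! + C(3,2)·7! - C(3,3)·6!
= 362880 - 120960 + 15120 - 720
= 256320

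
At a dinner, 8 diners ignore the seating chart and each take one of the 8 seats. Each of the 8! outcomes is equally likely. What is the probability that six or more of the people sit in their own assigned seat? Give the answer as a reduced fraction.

29/40320

Favorable outcomes: Σ_{i≥6} C(8,i)·!(8-i) = 28·1 + 8·0 + 1·1 = 29.
Total outcomes: 8! = 40320.
Probability = 29/40320 = 29/40320.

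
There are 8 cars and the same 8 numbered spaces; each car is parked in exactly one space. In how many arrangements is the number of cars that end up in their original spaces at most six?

Sum C(8,i)·!(8-i) for i = 0..6:
  i=0: C(8,0)·!8 = 1·14833 = 14833
  i=1: C(8,1)·!7 = 8·1854 = 14832
  i=2: C(8,2)·!6 = 28·265 = 7420
  i=3: C(8,3)·!5 = 56·44 = 2464
  i=4: C(8,4)·!4 = 70·9 = 630
  i=5: C(8,5)·!3 = 56·2 = 112
  i=6: C(8,6)·!2 = 28·1 = 28
Total = 40319.

40319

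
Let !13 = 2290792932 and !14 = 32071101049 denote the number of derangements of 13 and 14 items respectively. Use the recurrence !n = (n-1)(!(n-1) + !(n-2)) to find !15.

481066515734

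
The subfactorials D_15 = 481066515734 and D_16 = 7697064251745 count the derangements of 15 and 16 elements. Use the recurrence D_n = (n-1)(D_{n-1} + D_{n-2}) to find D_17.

D_17 = (17-1)·(D_16 + D_15) = 16·(7697064251745 + 481066515734) = 16·8178130767479 = 130850092279664.

130850092279664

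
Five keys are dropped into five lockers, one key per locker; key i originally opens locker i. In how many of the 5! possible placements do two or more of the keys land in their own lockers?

Sum C(5,i)·!(5-i) for i = 2..5:
  i=2: C(5,2)·!3 = 10·2 = 20
  i=3: C(5,3)·!2 = 10·1 = 10
  i=4: C(5,4)·!1 = 5·0 = 0
  i=5: C(5,5)·!0 = 1·1 = 1
Total = 31.

31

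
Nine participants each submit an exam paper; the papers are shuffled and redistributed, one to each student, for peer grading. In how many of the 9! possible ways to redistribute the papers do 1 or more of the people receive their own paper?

229384

Sum C(9,i)·!(9-i) for i = 1..9:
  i=1: C(9,1)·!8 = 9·14833 = 133497
  i=2: C(9,2)·!7 = 36·1854 = 66744
  i=3: C(9,3)·!6 = 84·265 = 22260
  i=4: C(9,4)·!5 = 126·44 = 5544
  i=5: C(9,5)·!4 = 126·9 = 1134
  i=6: C(9,6)·!3 = 84·2 = 168
  i=7: C(9,7)·!2 = 36·1 = 36
  i=8: C(9,8)·!1 = 9·0 = 0
  i=9: C(9,9)·!0 = 1·1 = 1
Total = 229384.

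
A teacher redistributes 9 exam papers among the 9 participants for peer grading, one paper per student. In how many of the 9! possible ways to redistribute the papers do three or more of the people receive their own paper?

29143

# with exactly i fixed is C(9,i)·!(9-i); sum over i=3..9:
  i=3: C(9,3)·!6 = 84·265 = 22260
  i=4: C(9,4)·!5 = 126·44 = 5544
  i=5: C(9,5)·!4 = 126·9 = 1134
  i=6: C(9,6)·!3 = 84·2 = 168
  i=7: C(9,7)·!2 = 36·1 = 36
  i=8: C(9,8)·!1 = 9·0 = 0
  i=9: C(9,9)·!0 = 1·1 = 1
Total = 29143.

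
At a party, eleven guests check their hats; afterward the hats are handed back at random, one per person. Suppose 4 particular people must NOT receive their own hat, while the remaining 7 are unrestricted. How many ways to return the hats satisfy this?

27422640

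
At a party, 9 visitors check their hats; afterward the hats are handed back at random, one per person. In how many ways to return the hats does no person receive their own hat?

133496

!9 = 9! · Σ_{k=0}^{9} (-1)^k/k!
= 9! - 9!/1! + 9!/2! - 9!/3! + 9!/4! - 9!/5! + 9!/6! - 9!/7! + 9!/8! - 9!/9!
= 362880 - 362880 + 181440 - 60480 + 15120 - 3024 + 504 - 72 + 9 - 1
= 133496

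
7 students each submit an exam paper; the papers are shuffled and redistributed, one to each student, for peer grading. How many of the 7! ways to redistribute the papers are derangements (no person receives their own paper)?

The number of derangements of 7 is !7 = Σ_{k=0}^{7} (-1)^k·7!/k!
= 7! - 7!/1! + 7!/2! - 7!/3! + 7!/4! - 7!/5! + 7!/6! - 7!/7!
= 5040 - 5040 + 2520 - 840 + 210 - 42 + 7 - 1
= 1854

1854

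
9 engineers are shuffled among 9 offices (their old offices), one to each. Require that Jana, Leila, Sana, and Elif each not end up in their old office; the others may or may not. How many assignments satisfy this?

229080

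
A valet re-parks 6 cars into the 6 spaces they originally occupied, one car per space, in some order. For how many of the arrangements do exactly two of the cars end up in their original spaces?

135

Pick the 2 fixed positions: C(6,2) = 15 ways.
The other 4 form a derangement: !4 = 9.
Total: 15 × 9 = 135.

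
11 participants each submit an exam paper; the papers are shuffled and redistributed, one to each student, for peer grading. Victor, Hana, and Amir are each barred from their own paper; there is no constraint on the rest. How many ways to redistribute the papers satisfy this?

30078720

Let A_j be the event that the j-th constrained one is fixed. By inclusion-exclusion over the 3 events:
Σ_{j=0}^{3} (-1)^j C(3,j)(11-j)!
= C(3,0)·11! - C(3,1)·10! + C(3,2)·9! - C(3,3)·8!
= 39916800 - 10886400 + 1088640 - 40320
= 30078720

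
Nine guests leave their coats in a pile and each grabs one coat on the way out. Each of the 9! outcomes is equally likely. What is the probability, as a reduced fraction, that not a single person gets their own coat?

Favorable outcomes: !9 = 133496.
Total outcomes: 9! = 362880.
Probability = 133496/362880 = 16687/45360.

16687/45360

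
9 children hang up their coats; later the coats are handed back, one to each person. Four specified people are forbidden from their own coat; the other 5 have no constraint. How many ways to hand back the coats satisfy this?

Inclusion-exclusion on the 4 forbidden self-matches:
Σ_{j=0}^{4} (-1)^j C(4,j)(9-j)!
= C(4,0)·9! - C(4,1)·8! + C(4,2)·7! - C(4,3)·6! + C(4,4)·5!
= 362880 - 161280 + 30240 - 2880 + 120
= 229080

229080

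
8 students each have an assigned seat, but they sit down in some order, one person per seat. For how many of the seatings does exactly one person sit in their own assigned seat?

14832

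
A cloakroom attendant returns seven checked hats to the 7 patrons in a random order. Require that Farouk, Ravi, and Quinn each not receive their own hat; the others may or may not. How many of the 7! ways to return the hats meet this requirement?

3216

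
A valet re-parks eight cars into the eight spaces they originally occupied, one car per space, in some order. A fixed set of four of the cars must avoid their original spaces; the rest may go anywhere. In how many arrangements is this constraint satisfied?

Let A_j be the event that the j-th constrained one is fixed. By inclusion-exclusion over the 4 events:
Σ_{j=0}^{4} (-1)^j C(4,j)(8-j)!
= C(4,0)·8! - C(4,1)·7! + C(4,2)·6! - C(4,3)·5! + C(4,4)·4!
= 40320 - 20160 + 4320 - 480 + 24
= 24024

24024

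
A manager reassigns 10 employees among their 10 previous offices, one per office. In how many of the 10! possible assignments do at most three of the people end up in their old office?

Sum C(10,i)·!(10-i) for i = 0..3:
  i=0: C(10,0)·!10 = 1·1334961 = 1334961
  i=1: C(10,1)·!9 = 10·133496 = 1334960
  i=2: C(10,2)·!8 = 45·14833 = 667485
  i=3: C(10,3)·!7 = 120·1854 = 222480
Total = 3559886.

3559886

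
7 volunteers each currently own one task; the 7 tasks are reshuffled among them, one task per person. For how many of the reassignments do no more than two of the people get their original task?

# with exactly i fixed is C(7,i)·!(7-i); sum over i=0..2:
  i=0: C(7,0)·!7 = 1·1854 = 1854
  i=1: C(7,1)·!6 = 7·265 = 1855
  i=2: C(7,2)·!5 = 21·44 = 924
Total = 4633.

4633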